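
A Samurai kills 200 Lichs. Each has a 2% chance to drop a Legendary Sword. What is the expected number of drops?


Expected drops = kills * (drop_rate / 100)
= 200 * (2 / 100)
= 200 * 0.02
= 4.0

4.0 drops


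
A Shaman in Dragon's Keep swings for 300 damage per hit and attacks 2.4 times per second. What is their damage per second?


DPS = damage * attack_speed
= 300 * 2.4
= 720.0

720.0 DPS


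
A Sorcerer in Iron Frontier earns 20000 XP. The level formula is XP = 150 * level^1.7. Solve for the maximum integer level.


XP = 150 * level^1.7, so level = (XP / 150)^(1/1.7)
= (20000 / 150)^(1/1.7)
= 133.3333^0.5882
= 17.7813
Floor: level = 17

level 17


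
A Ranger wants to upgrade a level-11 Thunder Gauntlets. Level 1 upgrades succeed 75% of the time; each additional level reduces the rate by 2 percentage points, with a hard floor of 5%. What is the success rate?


raw_rate = 75 - 2 * (11 - 1)
= 75 - 2 * 10
= 75 - 20
= 55
Apply floor: max(55, 5) = 55%

55%


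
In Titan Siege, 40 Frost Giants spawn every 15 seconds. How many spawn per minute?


Spawns per minute = count * (60 / interval)
= 40 * (60 / 15)
= 40 * 4.0
= 160.0

160.0 per minute


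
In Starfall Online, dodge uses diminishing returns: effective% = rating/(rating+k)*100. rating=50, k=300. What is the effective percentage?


effective% = rating / (rating + k) * 100
= 50 / (50 + 300) * 100
= 50 / 350 * 100
= 0.142857 * 100
= 14.29%

14.29%


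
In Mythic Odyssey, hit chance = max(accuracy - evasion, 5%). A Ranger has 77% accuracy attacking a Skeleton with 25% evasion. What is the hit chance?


accuracy - evasion = 77 - 25 = 52
Apply floor: max(52, 5) = 52
Hit chance = 52%

52%


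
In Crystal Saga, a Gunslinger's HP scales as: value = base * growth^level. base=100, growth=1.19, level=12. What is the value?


value = base * growth^level
= 100 * 1.19^12
= 100 * 8.064242
= 806.42

806.42 HP


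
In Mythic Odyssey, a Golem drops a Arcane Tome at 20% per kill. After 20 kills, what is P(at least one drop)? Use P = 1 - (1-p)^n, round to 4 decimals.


P(at least one) = 1 - P(none) = 1 - (1-p)^n
p = 20/100 = 0.2
1 - p = 0.8
(1 - p)^20 = 0.8^20 = 0.011529
P(at least one) = 1 - 0.011529 = 0.9885

0.9885


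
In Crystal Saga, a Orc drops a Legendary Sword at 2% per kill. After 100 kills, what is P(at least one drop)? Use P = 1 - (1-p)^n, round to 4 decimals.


P(at least one) = 1 - P(none) = 1 - (1-p)^n
p = 2/100 = 0.02
1 - p = 0.98
(1 - p)^100 = 0.98^100 = 0.132620
P(at least one) = 1 - 0.132620 = 0.8674

0.8674


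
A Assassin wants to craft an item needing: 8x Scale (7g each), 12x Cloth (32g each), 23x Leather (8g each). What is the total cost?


Cost breakdown:
  Scale: 8 * 7 = 56
  Cloth: 12 * 32 = 384
  Leather: 23 * 8 = 184
Total = 56 + 384 + 184 = 624

624 gold


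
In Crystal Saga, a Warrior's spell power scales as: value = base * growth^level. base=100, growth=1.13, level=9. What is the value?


value = base * growth^level
= 100 * 1.13^9
= 100 * 3.004042
= 300.40

300.40 spell power


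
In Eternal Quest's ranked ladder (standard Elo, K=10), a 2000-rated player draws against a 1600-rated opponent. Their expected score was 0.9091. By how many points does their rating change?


Elo update: delta = K * (S - Ea), where S = 0.5 (draws)
S - Ea = 0.5 - 0.9091 = -0.4091
Rating change = 10 * -0.4091
= -4.09

-4.09 rating points


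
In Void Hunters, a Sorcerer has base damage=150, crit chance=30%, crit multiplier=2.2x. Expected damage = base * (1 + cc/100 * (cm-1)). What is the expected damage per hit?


E[dmg] = base * (1 + crit_chance * (crit_mult - 1))
cc as decimal = 30/100 = 0.3
cm - 1 = 2.2 - 1 = 1.2
Bonus factor = 0.3 * 1.2 = 0.36
Total multiplier = 1 + 0.36 = 1.36
Expected damage = 150 * 1.36 = 204.00

204.00 damage


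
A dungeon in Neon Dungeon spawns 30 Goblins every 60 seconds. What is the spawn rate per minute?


Spawns per minute = count * (60 / interval)
= 30 * (60 / 60)
= 30 * 1.0
= 30.0

30.0 per minute


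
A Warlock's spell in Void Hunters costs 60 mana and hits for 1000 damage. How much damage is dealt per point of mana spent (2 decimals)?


Efficiency = damage / mana
= 1000 / 60
= 16.67

16.67 dmg/mana


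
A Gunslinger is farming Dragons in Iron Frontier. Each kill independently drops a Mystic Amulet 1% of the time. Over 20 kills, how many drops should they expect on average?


Expected drops = kills * (drop_rate / 100)
= 20 * (1 / 100)
= 20 * 0.01
= 0.2

0.2 drops


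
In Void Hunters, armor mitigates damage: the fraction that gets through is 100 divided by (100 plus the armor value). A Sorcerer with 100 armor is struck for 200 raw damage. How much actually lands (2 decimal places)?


actual = 200 * 100 / (100 + 100)
= 200 * 100 / 200
= 20000 / 200
= 100.00

100.00 damage


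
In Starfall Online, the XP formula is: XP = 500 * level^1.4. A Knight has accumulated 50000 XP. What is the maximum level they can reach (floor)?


XP = 500 * level^1.4, so level = (XP / 500)^(1/1.4)
= (50000 / 500)^(1/1.4)
= 100.0^0.7143
= 26.827
Floor: level = 26

level 26


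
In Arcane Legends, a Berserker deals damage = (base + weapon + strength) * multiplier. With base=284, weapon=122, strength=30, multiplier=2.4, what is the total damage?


Sum base + weapon + str = 284 + 122 + 30 = 436
Multiply by 2.4:
436 * 2.4 = 1046.4

1046.4 damage


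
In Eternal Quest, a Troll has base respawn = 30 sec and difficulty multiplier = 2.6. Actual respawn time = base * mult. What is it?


Respawn time = base * multiplier
= 30 * 2.6
= 78.0 seconds

78.0 seconds


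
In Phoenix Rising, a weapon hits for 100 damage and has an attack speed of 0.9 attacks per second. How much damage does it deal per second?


DPS = damage * attack_speed
= 100 * 0.9
= 90.0

90.0 DPS


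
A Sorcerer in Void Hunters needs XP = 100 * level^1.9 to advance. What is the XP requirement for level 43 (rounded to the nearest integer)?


XP = 100 * level^1.9
Substitute level = 43:
XP = 100 * 43^1.9
= 100 * 1269.3754
= 126938

126938 XP


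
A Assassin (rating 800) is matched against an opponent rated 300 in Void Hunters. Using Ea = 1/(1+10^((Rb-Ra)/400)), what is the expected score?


Elo expected score: Ea = 1/(1 + 10^((Rb-Ra)/400))
Rb - Ra = 300 - 800 = -500
(Rb-Ra)/400 = -500/400 = -1.25
10^-1.25 = 0.056234
Ea = 1/(1 + 0.056234) = 1/1.056234 = 0.9468

0.9468


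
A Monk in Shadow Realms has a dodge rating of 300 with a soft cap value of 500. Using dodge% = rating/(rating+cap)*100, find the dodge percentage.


dodge% = 300 / (300 + 500) * 100
= 300 / 800 * 100
= 0.375 * 100
= 37.50%

37.50%


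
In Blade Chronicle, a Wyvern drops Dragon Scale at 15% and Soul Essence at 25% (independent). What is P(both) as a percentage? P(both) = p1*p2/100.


For independent events, P(both) = P(A) * P(B)
= 15% * 25%
= 375 / 100 %
= 3.75%

3.75%


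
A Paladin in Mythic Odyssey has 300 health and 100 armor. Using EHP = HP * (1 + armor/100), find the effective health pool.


EHP = 300 * (1 + 100/100)
= 300 * (1 + 1.0)
= 300 * 2.0
= 600.0

600.0 EHP


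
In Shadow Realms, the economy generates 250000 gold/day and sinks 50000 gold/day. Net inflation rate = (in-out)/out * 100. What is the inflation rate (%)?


Net gold = 250000 - 50000 = 200000
Inflation rate = net / sunk * 100 = 200000 / 50000 * 100
= 4.0 * 100
= 400.00%

400.00%


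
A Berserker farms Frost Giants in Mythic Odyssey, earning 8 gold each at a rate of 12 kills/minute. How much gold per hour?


Gold per minute = 8 * 12 = 96
Gold per hour = 96 * 60 = 5760

5760 gold/hour


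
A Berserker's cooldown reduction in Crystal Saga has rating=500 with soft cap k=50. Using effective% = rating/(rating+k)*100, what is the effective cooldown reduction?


effective% = rating / (rating + k) * 100
= 500 / (500 + 50) * 100
= 500 / 550 * 100
= 0.909091 * 100
= 90.91%

90.91%


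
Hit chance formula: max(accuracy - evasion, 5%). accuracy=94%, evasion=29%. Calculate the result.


accuracy - evasion = 94 - 29 = 65
Apply floor: max(65, 5) = 65
Hit chance = 65%

65%


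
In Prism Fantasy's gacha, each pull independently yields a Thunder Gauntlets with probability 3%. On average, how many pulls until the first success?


Expected pulls for a geometric distribution = 1/p = 100 / rate%
= 100 / 3
= 33.33

33.33 pulls


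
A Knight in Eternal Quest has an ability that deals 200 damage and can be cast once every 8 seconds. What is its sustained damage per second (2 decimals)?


DPS = damage / cooldown
= 200 / 8
= 25.00

25.00 DPS


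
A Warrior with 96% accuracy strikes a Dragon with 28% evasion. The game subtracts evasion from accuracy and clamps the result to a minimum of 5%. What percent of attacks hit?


accuracy - evasion = 96 - 28 = 68
Apply floor: max(68, 5) = 68
Hit chance = 68%

68%


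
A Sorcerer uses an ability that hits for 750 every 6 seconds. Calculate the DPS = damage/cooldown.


DPS = damage / cooldown
= 750 / 6
= 125.00

125.00 DPS


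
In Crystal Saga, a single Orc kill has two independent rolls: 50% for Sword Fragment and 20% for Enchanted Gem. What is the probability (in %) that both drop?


For independent events, P(both) = P(A) * P(B)
= 50% * 20%
= 1000 / 100 %
= 10.0%

10.0%


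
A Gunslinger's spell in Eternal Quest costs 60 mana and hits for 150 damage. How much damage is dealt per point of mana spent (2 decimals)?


Efficiency = damage / mana
= 150 / 60
= 2.50

2.50 dmg/mana


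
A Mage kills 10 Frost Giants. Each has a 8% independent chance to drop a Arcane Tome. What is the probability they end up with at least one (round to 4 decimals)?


P(at least one) = 1 - P(none) = 1 - (1-p)^n
p = 8/100 = 0.08
1 - p = 0.92
(1 - p)^10 = 0.92^10 = 0.434388
P(at least one) = 1 - 0.434388 = 0.5656

0.5656


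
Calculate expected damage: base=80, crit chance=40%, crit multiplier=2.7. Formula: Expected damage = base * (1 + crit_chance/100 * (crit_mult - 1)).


E[dmg] = base * (1 + crit_chance * (crit_mult - 1))
cc as decimal = 40/100 = 0.4
cm - 1 = 2.7 - 1 = 1.7
Bonus factor = 0.4 * 1.7 = 0.68
Total multiplier = 1 + 0.68 = 1.68
Expected damage = 80 * 1.68 = 134.40

134.40 damage


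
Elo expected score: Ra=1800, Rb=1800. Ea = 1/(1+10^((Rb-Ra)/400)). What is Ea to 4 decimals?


Elo expected score: Ea = 1/(1 + 10^((Rb-Ra)/400))
Rb - Ra = 1800 - 1800 = 0
(Rb-Ra)/400 = 0/400 = 0.0
10^0.0 = 1.0
Ea = 1/(1 + 1.0) = 1/2.0 = 0.5000

0.5000


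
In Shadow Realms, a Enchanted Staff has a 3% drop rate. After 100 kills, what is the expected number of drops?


Expected drops = kills * (drop_rate / 100)
= 100 * (3 / 100)
= 100 * 0.03
= 3.0

3.0 drops


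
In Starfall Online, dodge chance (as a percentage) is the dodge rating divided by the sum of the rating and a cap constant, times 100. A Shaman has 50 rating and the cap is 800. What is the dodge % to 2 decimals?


dodge% = 50 / (50 + 800) * 100
= 50 / 850 * 100
= 0.058824 * 100
= 5.88%

5.88%


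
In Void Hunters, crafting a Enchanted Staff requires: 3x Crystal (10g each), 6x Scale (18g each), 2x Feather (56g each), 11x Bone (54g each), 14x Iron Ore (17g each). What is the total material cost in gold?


Cost breakdown:
  Crystal: 3 * 10 = 30
  Scale: 6 * 18 = 108
  Feather: 2 * 56 = 112
  Bone: 11 * 54 = 594
  Iron Ore: 14 * 17 = 238
Total = 30 + 108 + 112 + 594 + 238 = 1082

1082 gold


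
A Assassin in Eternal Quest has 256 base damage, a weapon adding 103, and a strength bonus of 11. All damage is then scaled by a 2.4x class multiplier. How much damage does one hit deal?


Sum base + weapon + str = 256 + 103 + 11 = 370
Multiply by 2.4:
370 * 2.4 = 888.0

888.0 damage


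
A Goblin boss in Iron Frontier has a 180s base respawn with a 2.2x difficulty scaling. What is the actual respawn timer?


Respawn time = base * multiplier
= 180 * 2.2
= 396.0 seconds

396.0 seconds


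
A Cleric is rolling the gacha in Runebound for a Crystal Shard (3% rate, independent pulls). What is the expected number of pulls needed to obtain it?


Expected pulls for a geometric distribution = 1/p = 100 / rate%
= 100 / 3
= 33.33

33.33 pulls


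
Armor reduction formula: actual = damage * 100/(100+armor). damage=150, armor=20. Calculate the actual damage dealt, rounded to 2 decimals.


actual = 150 * 100 / (100 + 20)
= 150 * 100 / 120
= 15000 / 120
= 125.00

125.00 damage


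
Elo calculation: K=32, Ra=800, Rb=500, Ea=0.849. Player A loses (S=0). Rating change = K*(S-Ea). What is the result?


Elo update: delta = K * (S - Ea), where S = 0 (loses)
S - Ea = 0 - 0.849 = -0.849
Rating change = 32 * -0.849
= -27.17

-27.17 rating points


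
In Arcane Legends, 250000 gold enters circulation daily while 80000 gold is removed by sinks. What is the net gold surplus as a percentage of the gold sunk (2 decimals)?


Net gold = 250000 - 80000 = 170000
Inflation rate = net / sunk * 100 = 170000 / 80000 * 100
= 2.125 * 100
= 212.50%

212.50%


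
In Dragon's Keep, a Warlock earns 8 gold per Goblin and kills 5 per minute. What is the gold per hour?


Gold per minute = 8 * 5 = 40
Gold per hour = 40 * 60 = 2400

2400 gold/hour


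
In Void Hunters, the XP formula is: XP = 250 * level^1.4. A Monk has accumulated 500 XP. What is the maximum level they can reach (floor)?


XP = 250 * level^1.4, so level = (XP / 250)^(1/1.4)
= (500 / 250)^(1/1.4)
= 2.0^0.7143
= 1.6407
Floor: level = 1

level 1


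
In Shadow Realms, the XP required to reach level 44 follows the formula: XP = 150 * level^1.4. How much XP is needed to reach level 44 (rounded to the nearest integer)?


XP = 150 * level^1.4
Substitute level = 44:
XP = 150 * 44^1.4
= 150 * 199.9096
= 29986

29986 XP


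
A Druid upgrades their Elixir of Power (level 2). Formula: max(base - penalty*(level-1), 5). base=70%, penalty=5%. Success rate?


raw_rate = 70 - 5 * (2 - 1)
= 70 - 5 * 1
= 70 - 5
= 65
Apply floor: max(65, 5) = 65%

65%


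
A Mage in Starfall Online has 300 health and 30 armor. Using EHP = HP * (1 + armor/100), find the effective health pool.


EHP = 300 * (1 + 30/100)
= 300 * (1 + 0.3)
= 300 * 1.3
= 390.0

390.0 EHP


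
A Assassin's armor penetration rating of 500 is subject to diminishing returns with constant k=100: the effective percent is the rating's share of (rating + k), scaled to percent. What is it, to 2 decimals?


effective% = rating / (rating + k) * 100
= 500 / (500 + 100) * 100
= 500 / 600 * 100
= 0.833333 * 100
= 83.33%

83.33%


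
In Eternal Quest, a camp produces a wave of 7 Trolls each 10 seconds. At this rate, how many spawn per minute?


Spawns per minute = count * (60 / interval)
= 7 * (60 / 10)
= 7 * 6.0
= 42.0

42.0 per minute


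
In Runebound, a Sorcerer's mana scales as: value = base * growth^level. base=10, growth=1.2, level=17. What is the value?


value = base * growth^level
= 10 * 1.2^17
= 10 * 22.186111
= 221.86

221.86 mana


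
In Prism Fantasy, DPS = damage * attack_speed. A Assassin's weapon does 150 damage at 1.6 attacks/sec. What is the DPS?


DPS = damage * attack_speed
= 150 * 1.6
= 240.0

240.0 DPS


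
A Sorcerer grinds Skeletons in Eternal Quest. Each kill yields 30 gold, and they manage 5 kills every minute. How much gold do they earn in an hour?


Gold per minute = 30 * 5 = 150
Gold per hour = 150 * 60 = 9000

9000 gold/hour


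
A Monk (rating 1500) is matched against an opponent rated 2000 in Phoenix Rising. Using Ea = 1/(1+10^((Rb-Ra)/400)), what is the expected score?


Elo expected score: Ea = 1/(1 + 10^((Rb-Ra)/400))
Rb - Ra = 2000 - 1500 = 500
(Rb-Ra)/400 = 500/400 = 1.25
10^1.25 = 17.782794
Ea = 1/(1 + 17.782794) = 1/18.782794 = 0.0532

0.0532


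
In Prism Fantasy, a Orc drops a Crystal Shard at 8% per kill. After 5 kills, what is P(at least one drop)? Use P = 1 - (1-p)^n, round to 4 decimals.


P(at least one) = 1 - P(none) = 1 - (1-p)^n
p = 8/100 = 0.08
1 - p = 0.92
(1 - p)^5 = 0.92^5 = 0.659082
P(at least one) = 1 - 0.659082 = 0.3409

0.3409


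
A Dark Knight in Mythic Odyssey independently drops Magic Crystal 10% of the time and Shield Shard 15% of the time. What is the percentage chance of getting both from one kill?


For independent events, P(both) = P(A) * P(B)
= 10% * 15%
= 150 / 100 %
= 1.5%

1.5%


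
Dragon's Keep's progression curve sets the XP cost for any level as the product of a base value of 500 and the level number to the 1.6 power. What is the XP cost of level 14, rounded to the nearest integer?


XP = 500 * level^1.6
Substitute level = 14:
XP = 500 * 14^1.6
= 500 * 68.2032
= 34102

34102 XP


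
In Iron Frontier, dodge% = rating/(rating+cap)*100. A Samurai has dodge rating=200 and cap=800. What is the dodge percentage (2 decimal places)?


dodge% = 200 / (200 + 800) * 100
= 200 / 1000 * 100
= 0.2 * 100
= 20.00%

20.00%


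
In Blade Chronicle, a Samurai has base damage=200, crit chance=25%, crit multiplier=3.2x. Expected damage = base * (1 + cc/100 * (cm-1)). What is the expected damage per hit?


E[dmg] = base * (1 + crit_chance * (crit_mult - 1))
cc as decimal = 25/100 = 0.25
cm - 1 = 3.2 - 1 = 2.2
Bonus factor = 0.25 * 2.2 = 0.55
Total multiplier = 1 + 0.55 = 1.55
Expected damage = 200 * 1.55 = 310.00

310.00 damage


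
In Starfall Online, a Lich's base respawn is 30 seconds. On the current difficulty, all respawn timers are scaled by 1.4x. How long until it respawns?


Respawn time = base * multiplier
= 30 * 1.4
= 42.0 seconds

42.0 seconds


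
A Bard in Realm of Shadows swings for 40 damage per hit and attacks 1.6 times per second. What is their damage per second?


DPS = damage * attack_speed
= 40 * 1.6
= 64.0

64.0 DPS


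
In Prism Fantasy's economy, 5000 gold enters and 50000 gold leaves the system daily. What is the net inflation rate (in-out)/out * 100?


Net gold = 5000 - 50000 = -45000
Inflation rate = net / sunk * 100 = -45000 / 50000 * 100
= -0.9 * 100
= -90.00%

-90.00%


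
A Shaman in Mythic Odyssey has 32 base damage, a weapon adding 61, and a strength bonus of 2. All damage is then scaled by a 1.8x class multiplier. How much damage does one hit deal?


Sum base + weapon + str = 32 + 61 + 2 = 95
Multiply by 1.8:
95 * 1.8 = 171.0

171.0 damage


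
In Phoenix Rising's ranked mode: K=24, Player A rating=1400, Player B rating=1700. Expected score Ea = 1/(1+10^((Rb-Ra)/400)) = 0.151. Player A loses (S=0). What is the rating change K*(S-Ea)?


Elo update: delta = K * (S - Ea), where S = 0 (loses)
S - Ea = 0 - 0.151 = -0.151
Rating change = 24 * -0.151
= -3.62

-3.62 rating points


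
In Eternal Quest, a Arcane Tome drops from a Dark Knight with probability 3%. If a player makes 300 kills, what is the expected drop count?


Expected drops = kills * (drop_rate / 100)
= 300 * (3 / 100)
= 300 * 0.03
= 9.0

9.0 drops


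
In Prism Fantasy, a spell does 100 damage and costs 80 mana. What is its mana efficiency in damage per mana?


Efficiency = damage / mana
= 100 / 80
= 1.25

1.25 dmg/mana


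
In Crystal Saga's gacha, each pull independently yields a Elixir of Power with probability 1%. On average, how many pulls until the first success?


Expected pulls for a geometric distribution = 1/p = 100 / rate%
= 100 / 1
= 100.0

100.0 pulls


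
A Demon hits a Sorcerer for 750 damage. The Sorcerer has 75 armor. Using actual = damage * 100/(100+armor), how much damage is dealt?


actual = 750 * 100 / (100 + 75)
= 750 * 100 / 175
= 75000 / 175
= 428.57

428.57 damage


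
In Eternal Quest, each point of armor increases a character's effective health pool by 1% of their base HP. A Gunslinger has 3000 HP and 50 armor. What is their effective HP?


EHP = 3000 * (1 + 50/100)
= 3000 * (1 + 0.5)
= 3000 * 1.5
= 4500.0

4500.0 EHP


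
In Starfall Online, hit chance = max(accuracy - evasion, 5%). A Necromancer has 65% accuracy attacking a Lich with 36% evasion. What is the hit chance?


accuracy - evasion = 65 - 36 = 29
Apply floor: max(29, 5) = 29
Hit chance = 29%

29%


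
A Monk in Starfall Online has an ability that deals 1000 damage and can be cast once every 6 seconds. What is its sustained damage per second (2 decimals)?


DPS = damage / cooldown
= 1000 / 6
= 166.67

166.67 DPS


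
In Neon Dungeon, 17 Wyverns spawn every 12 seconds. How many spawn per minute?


Spawns per minute = count * (60 / interval)
= 17 * (60 / 12)
= 17 * 5.0
= 85.0

85.0 per minute


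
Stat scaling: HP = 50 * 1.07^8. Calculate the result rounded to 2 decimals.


value = base * growth^level
= 50 * 1.07^8
= 50 * 1.718186
= 85.91

85.91 HP


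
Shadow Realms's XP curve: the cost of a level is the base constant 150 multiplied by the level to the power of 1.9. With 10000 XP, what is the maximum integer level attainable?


XP = 150 * level^1.9, so level = (XP / 150)^(1/1.9)
= (10000 / 150)^(1/1.9)
= 66.6667^0.5263
= 9.1191
Floor: level = 9

level 9


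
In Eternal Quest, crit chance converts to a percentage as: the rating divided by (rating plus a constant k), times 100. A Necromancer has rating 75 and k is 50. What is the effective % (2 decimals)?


effective% = rating / (rating + k) * 100
= 75 / (75 + 50) * 100
= 75 / 125 * 100
= 0.6 * 100
= 60.00%

60.00%


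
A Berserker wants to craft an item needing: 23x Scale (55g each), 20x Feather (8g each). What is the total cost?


Cost breakdown:
  Scale: 23 * 55 = 1265
  Feather: 20 * 8 = 160
Total = 1265 + 160 = 1425

1425 gold


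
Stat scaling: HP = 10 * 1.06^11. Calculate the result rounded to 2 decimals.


value = base * growth^level
= 10 * 1.06^11
= 10 * 1.898299
= 18.98

18.98 HP


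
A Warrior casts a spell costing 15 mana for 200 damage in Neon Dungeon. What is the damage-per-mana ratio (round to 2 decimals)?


Efficiency = damage / mana
= 200 / 15
= 13.33

13.33 dmg/mana


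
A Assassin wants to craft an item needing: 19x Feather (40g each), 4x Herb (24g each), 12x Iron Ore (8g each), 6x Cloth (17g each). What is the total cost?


Cost breakdown:
  Feather: 19 * 40 = 760
  Herb: 4 * 24 = 96
  Iron Ore: 12 * 8 = 96
  Cloth: 6 * 17 = 102
Total = 760 + 96 + 96 + 102 = 1054

1054 gold


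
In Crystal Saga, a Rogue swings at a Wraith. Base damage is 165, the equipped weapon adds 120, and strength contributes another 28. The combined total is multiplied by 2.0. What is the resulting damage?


Sum base + weapon + str = 165 + 120 + 28 = 313
Multiply by 2.0:
313 * 2.0 = 626.0

626.0 damage


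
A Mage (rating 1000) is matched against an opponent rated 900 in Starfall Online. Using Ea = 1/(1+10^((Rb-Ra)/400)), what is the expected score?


Elo expected score: Ea = 1/(1 + 10^((Rb-Ra)/400))
Rb - Ra = 900 - 1000 = -100
(Rb-Ra)/400 = -100/400 = -0.25
10^-0.25 = 0.562341
Ea = 1/(1 + 0.562341) = 1/1.562341 = 0.6401

0.6401


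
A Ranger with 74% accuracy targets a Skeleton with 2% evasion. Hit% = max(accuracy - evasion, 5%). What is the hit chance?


accuracy - evasion = 74 - 2 = 72
Apply floor: max(72, 5) = 72
Hit chance = 72%

72%


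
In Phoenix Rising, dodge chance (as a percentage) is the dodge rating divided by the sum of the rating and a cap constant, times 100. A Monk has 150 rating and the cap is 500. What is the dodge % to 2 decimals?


dodge% = 150 / (150 + 500) * 100
= 150 / 650 * 100
= 0.230769 * 100
= 23.08%

23.08%


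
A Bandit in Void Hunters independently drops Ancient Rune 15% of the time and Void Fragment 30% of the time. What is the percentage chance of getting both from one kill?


For independent events, P(both) = P(A) * P(B)
= 15% * 30%
= 450 / 100 %
= 4.5%

4.5%


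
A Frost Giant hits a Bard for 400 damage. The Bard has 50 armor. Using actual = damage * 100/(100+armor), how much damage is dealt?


actual = 400 * 100 / (100 + 50)
= 400 * 100 / 150
= 40000 / 150
= 266.67

266.67 damage


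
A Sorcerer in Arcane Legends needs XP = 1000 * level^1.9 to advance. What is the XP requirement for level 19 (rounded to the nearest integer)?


XP = 1000 * level^1.9
Substitute level = 19:
XP = 1000 * 19^1.9
= 1000 * 268.9254
= 268925

268925 XP


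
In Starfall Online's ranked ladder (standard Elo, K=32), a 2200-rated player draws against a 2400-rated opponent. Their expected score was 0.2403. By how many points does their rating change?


Elo update: delta = K * (S - Ea), where S = 0.5 (draws)
S - Ea = 0.5 - 0.2403 = 0.2597
Rating change = 32 * 0.2597
= 8.31

8.31 rating points


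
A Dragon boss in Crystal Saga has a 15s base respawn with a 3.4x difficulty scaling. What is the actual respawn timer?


Respawn time = base * multiplier
= 15 * 3.4
= 51.0 seconds

51.0 seconds


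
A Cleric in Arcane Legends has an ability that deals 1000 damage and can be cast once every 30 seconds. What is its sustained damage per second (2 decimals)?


DPS = damage / cooldown
= 1000 / 30
= 33.33

33.33 DPS


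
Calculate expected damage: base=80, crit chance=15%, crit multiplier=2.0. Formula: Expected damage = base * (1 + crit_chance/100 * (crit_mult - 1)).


E[dmg] = base * (1 + crit_chance * (crit_mult - 1))
cc as decimal = 15/100 = 0.15
cm - 1 = 2.0 - 1 = 1.0
Bonus factor = 0.15 * 1.0 = 0.15
Total multiplier = 1 + 0.15 = 1.15
Expected damage = 80 * 1.15 = 92.00

92.00 damage


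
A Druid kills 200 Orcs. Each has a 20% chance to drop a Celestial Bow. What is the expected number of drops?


Expected drops = kills * (drop_rate / 100)
= 200 * (20 / 100)
= 200 * 0.2
= 40.0

40.0 drops


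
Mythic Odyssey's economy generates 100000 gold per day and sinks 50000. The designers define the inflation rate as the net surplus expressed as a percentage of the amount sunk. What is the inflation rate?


Net gold = 100000 - 50000 = 50000
Inflation rate = net / sunk * 100 = 50000 / 50000 * 100
= 1.0 * 100
= 100.00%

100.00%


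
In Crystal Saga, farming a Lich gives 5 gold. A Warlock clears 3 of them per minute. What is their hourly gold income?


Gold per minute = 5 * 3 = 15
Gold per hour = 15 * 60 = 900

900 gold/hour


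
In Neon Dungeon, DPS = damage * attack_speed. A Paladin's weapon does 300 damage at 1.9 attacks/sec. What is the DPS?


DPS = damage * attack_speed
= 300 * 1.9
= 570.0

570.0 DPS


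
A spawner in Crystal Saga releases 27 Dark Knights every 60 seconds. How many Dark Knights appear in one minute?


Spawns per minute = count * (60 / interval)
= 27 * (60 / 60)
= 27 * 1.0
= 27.0

27.0 per minute


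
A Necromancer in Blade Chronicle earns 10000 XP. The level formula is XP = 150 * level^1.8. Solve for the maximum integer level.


XP = 150 * level^1.8, so level = (XP / 150)^(1/1.8)
= (10000 / 150)^(1/1.8)
= 66.6667^0.5556
= 10.3106
Floor: level = 10

level 10


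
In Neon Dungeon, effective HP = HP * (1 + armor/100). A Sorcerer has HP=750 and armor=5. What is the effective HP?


EHP = 750 * (1 + 5/100)
= 750 * (1 + 0.05)
= 750 * 1.05
= 787.5

787.5 EHP


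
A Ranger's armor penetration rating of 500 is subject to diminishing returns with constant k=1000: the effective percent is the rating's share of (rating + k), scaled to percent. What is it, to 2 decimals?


effective% = rating / (rating + k) * 100
= 500 / (500 + 1000) * 100
= 500 / 1500 * 100
= 0.333333 * 100
= 33.33%

33.33%


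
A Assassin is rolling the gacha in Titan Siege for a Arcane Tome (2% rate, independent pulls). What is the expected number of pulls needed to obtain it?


Expected pulls for a geometric distribution = 1/p = 100 / rate%
= 100 / 2
= 50.0

50.0 pulls


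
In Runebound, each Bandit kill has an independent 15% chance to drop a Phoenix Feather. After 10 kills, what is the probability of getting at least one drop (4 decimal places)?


P(at least one) = 1 - P(none) = 1 - (1-p)^n
p = 15/100 = 0.15
1 - p = 0.85
(1 - p)^10 = 0.85^10 = 0.196874
P(at least one) = 1 - 0.196874 = 0.8031

0.8031


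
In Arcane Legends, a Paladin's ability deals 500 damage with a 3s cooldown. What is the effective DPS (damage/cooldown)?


DPS = damage / cooldown
= 500 / 3
= 166.67

166.67 DPS


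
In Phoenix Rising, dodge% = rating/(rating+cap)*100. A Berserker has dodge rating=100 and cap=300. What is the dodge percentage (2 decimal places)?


dodge% = 100 / (100 + 300) * 100
= 100 / 400 * 100
= 0.25 * 100
= 25.00%

25.00%


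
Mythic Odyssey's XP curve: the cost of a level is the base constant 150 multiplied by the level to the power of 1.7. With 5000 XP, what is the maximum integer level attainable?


XP = 150 * level^1.7, so level = (XP / 150)^(1/1.7)
= (5000 / 150)^(1/1.7)
= 33.3333^0.5882
= 7.867
Floor: level = 7

level 7


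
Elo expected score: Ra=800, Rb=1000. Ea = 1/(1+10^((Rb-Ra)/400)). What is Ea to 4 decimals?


Elo expected score: Ea = 1/(1 + 10^((Rb-Ra)/400))
Rb - Ra = 1000 - 800 = 200
(Rb-Ra)/400 = 200/400 = 0.5
10^0.5 = 3.162278
Ea = 1/(1 + 3.162278) = 1/4.162278 = 0.2403

0.2403


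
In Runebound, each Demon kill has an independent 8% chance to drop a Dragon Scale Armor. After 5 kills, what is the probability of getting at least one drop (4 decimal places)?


P(at least one) = 1 - P(none) = 1 - (1-p)^n
p = 8/100 = 0.08
1 - p = 0.92
(1 - p)^5 = 0.92^5 = 0.659082
P(at least one) = 1 - 0.659082 = 0.3409

0.3409


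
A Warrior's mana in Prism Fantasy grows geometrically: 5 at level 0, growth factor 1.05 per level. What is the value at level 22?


value = base * growth^level
= 5 * 1.05^22
= 5 * 2.925261
= 14.63

14.63 mana


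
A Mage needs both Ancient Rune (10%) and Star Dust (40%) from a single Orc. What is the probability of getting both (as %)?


For independent events, P(both) = P(A) * P(B)
= 10% * 40%
= 400 / 100 %
= 4.0%

4.0%


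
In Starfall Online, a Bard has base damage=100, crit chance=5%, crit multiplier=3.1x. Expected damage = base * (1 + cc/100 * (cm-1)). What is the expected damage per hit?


E[dmg] = base * (1 + crit_chance * (crit_mult - 1))
cc as decimal = 5/100 = 0.05
cm - 1 = 3.1 - 1 = 2.1
Bonus factor = 0.05 * 2.1 = 0.105
Total multiplier = 1 + 0.105 = 1.105
Expected damage = 100 * 1.105 = 110.50

110.50 damage


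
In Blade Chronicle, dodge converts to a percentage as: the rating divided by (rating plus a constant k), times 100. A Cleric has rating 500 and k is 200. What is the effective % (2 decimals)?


effective% = rating / (rating + k) * 100
= 500 / (500 + 200) * 100
= 500 / 700 * 100
= 0.714286 * 100
= 71.43%

71.43%


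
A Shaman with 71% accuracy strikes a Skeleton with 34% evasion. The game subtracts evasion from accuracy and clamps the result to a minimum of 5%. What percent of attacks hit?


accuracy - evasion = 71 - 34 = 37
Apply floor: max(37, 5) = 37
Hit chance = 37%

37%


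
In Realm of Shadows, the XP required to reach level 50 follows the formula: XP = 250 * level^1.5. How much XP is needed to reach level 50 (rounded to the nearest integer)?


XP = 250 * level^1.5
Substitute level = 50:
XP = 250 * 50^1.5
= 250 * 353.5534
= 88388

88388 XP


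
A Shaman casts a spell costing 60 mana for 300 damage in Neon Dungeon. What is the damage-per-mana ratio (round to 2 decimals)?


Efficiency = damage / mana
= 300 / 60
= 5.00

5.00 dmg/mana


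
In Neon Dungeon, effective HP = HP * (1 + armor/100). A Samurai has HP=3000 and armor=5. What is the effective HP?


EHP = 3000 * (1 + 5/100)
= 3000 * (1 + 0.05)
= 3000 * 1.05
= 3150.0

3150.0 EHP


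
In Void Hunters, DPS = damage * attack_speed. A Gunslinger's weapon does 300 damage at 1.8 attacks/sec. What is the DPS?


DPS = damage * attack_speed
= 300 * 1.8
= 540.0

540.0 DPS


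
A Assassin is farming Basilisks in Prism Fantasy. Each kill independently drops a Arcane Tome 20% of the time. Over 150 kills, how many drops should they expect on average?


Expected drops = kills * (drop_rate / 100)
= 150 * (20 / 100)
= 150 * 0.2
= 30.0

30.0 drops


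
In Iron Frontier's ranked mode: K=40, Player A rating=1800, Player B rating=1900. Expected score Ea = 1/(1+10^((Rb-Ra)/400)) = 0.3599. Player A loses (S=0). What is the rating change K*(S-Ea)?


Elo update: delta = K * (S - Ea), where S = 0 (loses)
S - Ea = 0 - 0.3599 = -0.3599
Rating change = 40 * -0.3599
= -14.40

-14.40 rating points


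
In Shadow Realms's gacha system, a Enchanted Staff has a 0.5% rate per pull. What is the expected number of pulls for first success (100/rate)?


Expected pulls for a geometric distribution = 1/p = 100 / rate%
= 100 / 0.5
= 200.0

200.0 pulls


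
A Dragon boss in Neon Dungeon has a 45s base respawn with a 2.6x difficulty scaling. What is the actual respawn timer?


Respawn time = base * multiplier
= 45 * 2.6
= 117.0 seconds

117.0 seconds


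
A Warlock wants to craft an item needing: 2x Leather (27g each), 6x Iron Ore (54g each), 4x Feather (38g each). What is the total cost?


Cost breakdown:
  Leather: 2 * 27 = 54
  Iron Ore: 6 * 54 = 324
  Feather: 4 * 38 = 152
Total = 54 + 324 + 152 = 530

530 gold


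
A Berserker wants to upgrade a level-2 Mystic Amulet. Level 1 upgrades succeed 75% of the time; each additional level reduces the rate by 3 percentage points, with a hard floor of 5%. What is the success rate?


raw_rate = 75 - 3 * (2 - 1)
= 75 - 3 * 1
= 75 - 3
= 72
Apply floor: max(72, 5) = 72%

72%


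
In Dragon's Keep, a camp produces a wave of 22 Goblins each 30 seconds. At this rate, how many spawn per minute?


Spawns per minute = count * (60 / interval)
= 22 * (60 / 30)
= 22 * 2.0
= 44.0

44.0 per minute


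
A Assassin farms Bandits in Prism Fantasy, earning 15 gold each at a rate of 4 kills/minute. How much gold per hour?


Gold per minute = 15 * 4 = 60
Gold per hour = 60 * 60 = 3600

3600 gold/hour


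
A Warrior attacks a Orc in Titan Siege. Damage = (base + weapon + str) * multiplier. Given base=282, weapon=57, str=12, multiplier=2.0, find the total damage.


Sum base + weapon + str = 282 + 57 + 12 = 351
Multiply by 2.0:
351 * 2.0 = 702.0

702.0 damage


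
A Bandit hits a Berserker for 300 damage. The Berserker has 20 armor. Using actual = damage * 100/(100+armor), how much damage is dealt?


actual = 300 * 100 / (100 + 20)
= 300 * 100 / 120
= 30000 / 120
= 250.00

250.00 damage


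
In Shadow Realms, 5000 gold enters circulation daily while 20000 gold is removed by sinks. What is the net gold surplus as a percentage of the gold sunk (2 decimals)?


Net gold = 5000 - 20000 = -15000
Inflation rate = net / sunk * 100 = -15000 / 20000 * 100
= -0.75 * 100
= -75.00%

-75.00%


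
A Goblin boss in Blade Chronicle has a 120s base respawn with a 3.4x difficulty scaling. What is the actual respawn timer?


Respawn time = base * multiplier
= 120 * 3.4
= 408.0 seconds

408.0 seconds


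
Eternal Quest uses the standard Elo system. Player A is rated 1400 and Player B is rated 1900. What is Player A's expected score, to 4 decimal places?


Elo expected score: Ea = 1/(1 + 10^((Rb-Ra)/400))
Rb - Ra = 1900 - 1400 = 500
(Rb-Ra)/400 = 500/400 = 1.25
10^1.25 = 17.782794
Ea = 1/(1 + 17.782794) = 1/18.782794 = 0.0532

0.0532


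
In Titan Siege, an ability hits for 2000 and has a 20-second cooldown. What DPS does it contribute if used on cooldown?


DPS = damage / cooldown
= 2000 / 20
= 100.00

100.00 DPS


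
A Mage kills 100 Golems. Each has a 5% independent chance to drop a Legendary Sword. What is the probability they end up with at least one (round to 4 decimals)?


P(at least one) = 1 - P(none) = 1 - (1-p)^n
p = 5/100 = 0.05
1 - p = 0.95
(1 - p)^100 = 0.95^100 = 0.005921
P(at least one) = 1 - 0.005921 = 0.9941

0.9941


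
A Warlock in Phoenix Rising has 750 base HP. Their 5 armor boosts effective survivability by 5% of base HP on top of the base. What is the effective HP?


EHP = 750 * (1 + 5/100)
= 750 * (1 + 0.05)
= 750 * 1.05
= 787.5

787.5 EHP


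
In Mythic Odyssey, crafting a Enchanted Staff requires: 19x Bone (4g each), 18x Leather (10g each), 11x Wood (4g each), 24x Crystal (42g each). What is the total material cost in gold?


Cost breakdown:
  Bone: 19 * 4 = 76
  Leather: 18 * 10 = 180
  Wood: 11 * 4 = 44
  Crystal: 24 * 42 = 1008
Total = 76 + 180 + 44 + 1008 = 1308

1308 gold


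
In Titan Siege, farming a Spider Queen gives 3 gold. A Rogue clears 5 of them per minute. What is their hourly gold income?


Gold per minute = 3 * 5 = 15
Gold per hour = 15 * 60 = 900

900 gold/hour


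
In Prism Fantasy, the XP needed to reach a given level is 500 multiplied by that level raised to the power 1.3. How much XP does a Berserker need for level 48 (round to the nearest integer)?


XP = 500 * level^1.3
Substitute level = 48:
XP = 500 * 48^1.3
= 500 * 153.3252
= 76663

76663 XP


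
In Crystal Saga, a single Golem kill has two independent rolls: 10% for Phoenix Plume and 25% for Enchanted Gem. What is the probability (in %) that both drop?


For independent events, P(both) = P(A) * P(B)
= 10% * 25%
= 250 / 100 %
= 2.5%

2.5%


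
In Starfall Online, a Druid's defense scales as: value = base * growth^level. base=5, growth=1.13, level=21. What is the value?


value = base * growth^level
= 5 * 1.13^21
= 5 * 13.021089
= 65.11

65.11 defense


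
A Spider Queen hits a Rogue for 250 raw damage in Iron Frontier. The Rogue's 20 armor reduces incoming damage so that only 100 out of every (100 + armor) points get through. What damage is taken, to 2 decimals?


actual = 250 * 100 / (100 + 20)
= 250 * 100 / 120
= 25000 / 120
= 208.33

208.33 damage


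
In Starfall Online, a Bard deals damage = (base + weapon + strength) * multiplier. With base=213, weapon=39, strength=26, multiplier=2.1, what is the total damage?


Sum base + weapon + str = 213 + 39 + 26 = 278
Multiply by 2.1:
278 * 2.1 = 583.8

583.8 damage


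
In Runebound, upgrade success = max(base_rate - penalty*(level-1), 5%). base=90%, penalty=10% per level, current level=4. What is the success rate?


raw_rate = 90 - 10 * (4 - 1)
= 90 - 10 * 3
= 90 - 30
= 60
Apply floor: max(60, 5) = 60%

60%


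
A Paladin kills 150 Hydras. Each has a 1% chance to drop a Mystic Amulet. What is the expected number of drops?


Expected drops = kills * (drop_rate / 100)
= 150 * (1 / 100)
= 150 * 0.01
= 1.5

1.5 drops


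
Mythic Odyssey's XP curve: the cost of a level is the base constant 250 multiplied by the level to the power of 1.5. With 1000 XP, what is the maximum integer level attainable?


XP = 250 * level^1.5, so level = (XP / 250)^(1/1.5)
= (1000 / 250)^(1/1.5)
= 4.0^0.6667
= 2.5198
Floor: level = 2

level 2


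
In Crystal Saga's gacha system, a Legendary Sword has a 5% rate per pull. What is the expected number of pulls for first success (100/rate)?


Expected pulls for a geometric distribution = 1/p = 100 / rate%
= 100 / 5
= 20.0

20.0 pulls


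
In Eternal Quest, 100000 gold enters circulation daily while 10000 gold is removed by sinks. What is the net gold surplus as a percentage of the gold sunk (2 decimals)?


Net gold = 100000 - 10000 = 90000
Inflation rate = net / sunk * 100 = 90000 / 10000 * 100
= 9.0 * 100
= 900.00%

900.00%


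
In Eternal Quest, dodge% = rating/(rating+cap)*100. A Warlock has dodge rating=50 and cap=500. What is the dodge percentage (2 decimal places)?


dodge% = 50 / (50 + 500) * 100
= 50 / 550 * 100
= 0.090909 * 100
= 9.09%

9.09%


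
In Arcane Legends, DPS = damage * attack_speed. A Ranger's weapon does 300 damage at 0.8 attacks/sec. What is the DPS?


DPS = damage * attack_speed
= 300 * 0.8
= 240.0

240.0 DPS


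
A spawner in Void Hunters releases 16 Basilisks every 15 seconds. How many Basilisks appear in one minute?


Spawns per minute = count * (60 / interval)
= 16 * (60 / 15)
= 16 * 4.0
= 64.0

64.0 per minute


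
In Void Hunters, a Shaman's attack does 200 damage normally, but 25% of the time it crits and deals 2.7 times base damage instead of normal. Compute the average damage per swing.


E[dmg] = base * (1 + crit_chance * (crit_mult - 1))
cc as decimal = 25/100 = 0.25
cm - 1 = 2.7 - 1 = 1.7
Bonus factor = 0.25 * 1.7 = 0.425
Total multiplier = 1 + 0.425 = 1.425
Expected damage = 200 * 1.425 = 285.00

285.00 damage
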